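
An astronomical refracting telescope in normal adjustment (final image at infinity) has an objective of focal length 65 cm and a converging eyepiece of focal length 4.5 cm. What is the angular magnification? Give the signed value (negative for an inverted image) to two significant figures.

-14

M = -f_obj/f_eye = -65/(4.5) = -14.444.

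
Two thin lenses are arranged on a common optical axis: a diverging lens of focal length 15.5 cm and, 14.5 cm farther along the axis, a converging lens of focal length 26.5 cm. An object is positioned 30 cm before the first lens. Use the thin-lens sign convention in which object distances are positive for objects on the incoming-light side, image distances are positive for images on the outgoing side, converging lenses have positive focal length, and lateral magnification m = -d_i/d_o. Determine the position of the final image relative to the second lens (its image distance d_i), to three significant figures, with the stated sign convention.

-368 cm

Applying the thin-lens equation to the first lens, 1/(-15.5) = 1/30 + 1/d_i1, which gives d_i1 = -10.220 cm.
With d_i1 < 0 the first image is virtual and lies on the object side; the object distance for lens 2 is d_o2 = 14.5 - (-10.220) = 24.720 cm.
Applying the thin-lens equation again with f_2 = 26.5 cm and d_o2 = 24.720 cm gives d_i2 = -367.974 cm.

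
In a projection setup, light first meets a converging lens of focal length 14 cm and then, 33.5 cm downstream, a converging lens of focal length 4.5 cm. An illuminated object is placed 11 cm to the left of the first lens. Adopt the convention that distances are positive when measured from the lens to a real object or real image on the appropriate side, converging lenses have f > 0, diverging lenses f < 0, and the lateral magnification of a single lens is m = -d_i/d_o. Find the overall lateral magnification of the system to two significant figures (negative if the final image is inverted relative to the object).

-0.26

First lens: d_i1 = 1/(1/14 - 1/11) = -51.333 cm.
m_1 = -(-51.333)/11 = 4.6667.
The intermediate image is virtual, 51.333 cm to the left of lens 1, so d_o2 = L - d_i1 = 33.5 - (-51.333) = 84.833 cm.
Second lens: d_i2 = 1/(1/4.5 - 1/(84.833)) = 4.752 cm.
m_2 = -(4.752)/(84.833) = -0.0560.
Overall magnification: m = m_1 m_2 = -0.2614.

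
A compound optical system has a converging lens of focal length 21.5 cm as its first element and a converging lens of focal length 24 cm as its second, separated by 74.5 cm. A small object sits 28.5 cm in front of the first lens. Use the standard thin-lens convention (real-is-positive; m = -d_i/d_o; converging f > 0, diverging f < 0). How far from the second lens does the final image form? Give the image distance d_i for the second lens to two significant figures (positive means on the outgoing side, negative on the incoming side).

8.4 cm

Applying the thin-lens equation to the first lens, 1/21.5 = 1/28.5 + 1/d_i1, which gives d_i1 = 87.536 cm.
This image would form 87.536 cm past lens 1, i.e. 13.036 cm beyond lens 2, so it is a virtual object for lens 2: d_o2 = 74.5 - 87.536 = -13.036 cm.
Applying the thin-lens equation again with f_2 = 24 cm and d_o2 = -13.036 cm gives d_i2 = 8.447 cm.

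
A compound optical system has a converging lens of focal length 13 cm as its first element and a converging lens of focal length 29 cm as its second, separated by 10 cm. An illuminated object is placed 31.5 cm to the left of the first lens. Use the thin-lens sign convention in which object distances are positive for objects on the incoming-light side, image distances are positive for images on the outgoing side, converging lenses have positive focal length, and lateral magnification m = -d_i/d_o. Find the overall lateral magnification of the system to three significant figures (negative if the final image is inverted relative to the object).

-0.495

Lens 1: 1/d_i1 = 1/f_1 - 1/d_o1 = 1/13 - 1/31.5 = 0.04518 cm^-1, so d_i1 = 22.135 cm.
m_1 = -(22.135)/31.5 = -0.7027.
This image would form 22.135 cm past lens 1, i.e. 12.135 cm beyond lens 2, so it is a virtual object for lens 2: d_o2 = 10 - 22.135 = -12.135 cm.
Lens 2: 1/d_i2 = 1/f_2 - 1/d_o2 = 1/29 - 1/(-12.135) = 0.11689 cm^-1, so d_i2 = 8.555 cm.
m_2 = -(8.555)/(-12.135) = 0.7050.
Overall magnification: m = m_1 m_2 = -0.4954.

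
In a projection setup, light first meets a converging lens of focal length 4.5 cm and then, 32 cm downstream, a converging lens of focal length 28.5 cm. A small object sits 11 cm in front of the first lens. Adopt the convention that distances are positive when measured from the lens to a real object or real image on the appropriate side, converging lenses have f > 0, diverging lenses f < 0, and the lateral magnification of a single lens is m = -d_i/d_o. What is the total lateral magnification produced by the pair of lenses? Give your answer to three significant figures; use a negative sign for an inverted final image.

First lens: d_i1 = 1/(1/4.5 - 1/11) = 7.615 cm.
m_1 = -(7.615)/11 = -0.6923.
Object distance for lens 2: d_o2 = 32 - 7.615 = 24.385 cm.
Second lens: d_i2 = 1/(1/28.5 - 1/(24.385)) = -168.869 cm.
m_2 = -(-168.869)/(24.385) = 6.9252.
The system's lateral magnification is m_1 m_2 = (-0.6923)(6.9252) = -4.7944.

-4.79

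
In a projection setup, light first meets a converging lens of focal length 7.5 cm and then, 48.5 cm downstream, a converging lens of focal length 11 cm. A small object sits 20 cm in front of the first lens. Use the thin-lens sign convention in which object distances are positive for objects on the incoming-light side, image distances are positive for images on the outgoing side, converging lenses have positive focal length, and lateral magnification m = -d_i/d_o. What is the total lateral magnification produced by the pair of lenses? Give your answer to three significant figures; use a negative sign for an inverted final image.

0.259

Lens 1: 1/d_i1 = 1/f_1 - 1/d_o1 = 1/7.5 - 1/20 = 0.08333 cm^-1, so d_i1 = 12.000 cm.
m_1 = -(12.000)/20 = -0.6000.
Object distance for lens 2: d_o2 = 48.5 - 12.000 = 36.500 cm.
Lens 2: 1/d_i2 = 1/f_2 - 1/d_o2 = 1/11 - 1/(36.500) = 0.06351 cm^-1, so d_i2 = 15.745 cm.
m_2 = -(15.745)/(36.500) = -0.4314.
Overall magnification: m = m_1 m_2 = 0.2588.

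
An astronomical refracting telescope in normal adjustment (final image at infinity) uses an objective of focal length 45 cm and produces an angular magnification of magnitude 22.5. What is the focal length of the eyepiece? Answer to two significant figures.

2.0 cm

|M| = f_obj/f_eye, so f_eye = f_obj/|M| = 45/22.5 = 2.000 cm.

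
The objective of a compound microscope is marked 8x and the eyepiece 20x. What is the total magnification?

The overall magnification of a compound microscope is the product of the objective and eyepiece magnifications:
M = M_obj x M_eye = 8 x 20 = 160.

160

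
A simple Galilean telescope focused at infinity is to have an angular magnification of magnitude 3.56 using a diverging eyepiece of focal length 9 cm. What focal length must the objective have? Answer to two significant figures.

32 cm

|M| = f_obj/|f_eye|, so f_obj = |M| x |f_eye| = 3.56 x 9 = 32.040 cm.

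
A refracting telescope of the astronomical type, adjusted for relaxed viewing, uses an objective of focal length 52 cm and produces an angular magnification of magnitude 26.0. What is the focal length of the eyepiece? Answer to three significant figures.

|M| = f_obj/f_eye, so f_eye = f_obj/|M| = 52/26.0 = 2.000 cm.

2.00 cm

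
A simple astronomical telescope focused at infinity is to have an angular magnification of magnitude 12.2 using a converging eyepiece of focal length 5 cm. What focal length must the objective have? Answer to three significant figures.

61.0 cm

|M| = f_obj/|f_eye|, so f_obj = |M| x |f_eye| = 12.2 x 5 = 61.000 cm.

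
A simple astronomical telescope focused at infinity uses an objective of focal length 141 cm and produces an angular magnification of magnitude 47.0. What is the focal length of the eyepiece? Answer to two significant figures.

3.0 cm

|M| = f_obj/f_eye, so f_eye = f_obj/|M| = 141/47.0 = 3.000 cm.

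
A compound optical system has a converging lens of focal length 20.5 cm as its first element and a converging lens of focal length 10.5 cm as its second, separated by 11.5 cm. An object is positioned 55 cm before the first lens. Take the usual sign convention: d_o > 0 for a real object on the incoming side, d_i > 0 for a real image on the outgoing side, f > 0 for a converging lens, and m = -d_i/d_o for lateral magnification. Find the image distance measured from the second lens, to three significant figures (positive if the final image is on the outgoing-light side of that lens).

7.02 cm

First lens: d_i1 = 1/(1/20.5 - 1/55) = 32.681 cm.
Since 32.681 cm > 11.5 cm, the first image lies past the second lens and serves as a virtual object: d_o2 = L - d_i1 = -21.181 cm.
Second lens: d_i2 = 1/(1/10.5 - 1/(-21.181)) = 7.020 cm.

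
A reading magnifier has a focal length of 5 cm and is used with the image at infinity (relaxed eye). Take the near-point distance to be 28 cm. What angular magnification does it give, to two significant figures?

5.6

M = D/f = 28/5 = 5.600.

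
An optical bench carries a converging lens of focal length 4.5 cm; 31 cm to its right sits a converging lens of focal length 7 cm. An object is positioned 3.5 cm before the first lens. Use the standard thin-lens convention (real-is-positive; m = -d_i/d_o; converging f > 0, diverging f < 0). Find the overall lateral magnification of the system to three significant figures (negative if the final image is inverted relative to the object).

-0.792

First lens: d_i1 = 1/(1/4.5 - 1/3.5) = -15.750 cm.
m_1 = -(-15.750)/3.5 = 4.5000.
The intermediate image is virtual, 15.750 cm to the left of lens 1, so d_o2 = L - d_i1 = 31 - (-15.750) = 46.750 cm.
Second lens: d_i2 = 1/(1/7 - 1/(46.750)) = 8.233 cm.
m_2 = -(8.233)/(46.750) = -0.1761.
The system's lateral magnification is m_1 m_2 = (4.5000)(-0.1761) = -0.7925.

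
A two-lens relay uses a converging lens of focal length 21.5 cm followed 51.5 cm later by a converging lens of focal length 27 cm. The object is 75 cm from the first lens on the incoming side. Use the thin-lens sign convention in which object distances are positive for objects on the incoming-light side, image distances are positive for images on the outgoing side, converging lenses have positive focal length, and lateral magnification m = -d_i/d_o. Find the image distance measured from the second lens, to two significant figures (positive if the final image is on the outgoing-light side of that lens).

-100 cm

First lens: d_i1 = 1/(1/21.5 - 1/75) = 30.140 cm.
Object distance for lens 2: d_o2 = 51.5 - 30.140 = 21.360 cm.
Second lens: d_i2 = 1/(1/27 - 1/(21.360)) = -102.251 cm.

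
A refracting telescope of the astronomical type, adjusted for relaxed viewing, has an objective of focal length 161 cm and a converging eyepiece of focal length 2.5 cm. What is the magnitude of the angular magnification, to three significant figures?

64.4

|M| = f_obj/|f_eye| = 161/2.5 = 64.400.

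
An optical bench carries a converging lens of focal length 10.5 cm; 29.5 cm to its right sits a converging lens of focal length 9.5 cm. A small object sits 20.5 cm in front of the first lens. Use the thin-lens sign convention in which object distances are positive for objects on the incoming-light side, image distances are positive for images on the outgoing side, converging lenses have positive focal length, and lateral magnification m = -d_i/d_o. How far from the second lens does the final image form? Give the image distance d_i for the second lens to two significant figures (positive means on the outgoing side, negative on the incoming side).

Applying the thin-lens equation to the first lens, 1/10.5 = 1/20.5 + 1/d_i1, which gives d_i1 = 21.525 cm.
That image sits 7.975 cm in front of the second lens, so d_o2 = 7.975 cm.
Applying the thin-lens equation again with f_2 = 9.5 cm and d_o2 = 7.975 cm gives d_i2 = -49.680 cm.

-50 cm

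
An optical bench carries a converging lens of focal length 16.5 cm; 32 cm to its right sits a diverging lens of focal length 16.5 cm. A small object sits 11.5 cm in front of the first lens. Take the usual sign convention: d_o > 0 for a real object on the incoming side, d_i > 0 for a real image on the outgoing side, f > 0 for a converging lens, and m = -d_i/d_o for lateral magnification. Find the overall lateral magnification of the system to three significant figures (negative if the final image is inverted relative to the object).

Lens 1: 1/d_i1 = 1/f_1 - 1/d_o1 = 1/16.5 - 1/11.5 = -0.02635 cm^-1, so d_i1 = -37.950 cm.
m_1 = -(-37.950)/11.5 = 3.3000.
With d_i1 < 0 the first image is virtual and lies on the object side; the object distance for lens 2 is d_o2 = 32 - (-37.950) = 69.950 cm.
Lens 2: 1/d_i2 = 1/f_2 - 1/d_o2 = 1/(-16.5) - 1/(69.950) = -0.07490 cm^-1, so d_i2 = -13.351 cm.
m_2 = -(-13.351)/(69.950) = 0.1909.
The system's lateral magnification is m_1 m_2 = (3.3000)(0.1909) = 0.6298.

0.630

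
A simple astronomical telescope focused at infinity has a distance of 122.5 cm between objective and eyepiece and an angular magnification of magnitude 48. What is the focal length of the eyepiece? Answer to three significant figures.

2.50 cm

In normal adjustment the tube length equals f_obj + f_eye and |M| = f_obj/f_eye.
So f_obj = 48 f_eye and 48 f_eye + f_eye = 122.5 cm, giving f_eye = 122.5/49 = 2.500 cm and f_obj = 120.000 cm.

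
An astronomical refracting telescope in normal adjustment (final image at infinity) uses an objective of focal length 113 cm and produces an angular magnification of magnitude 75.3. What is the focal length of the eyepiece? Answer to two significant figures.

|M| = f_obj/f_eye, so f_eye = f_obj/|M| = 113/75.3 = 1.501 cm.

1.5 cm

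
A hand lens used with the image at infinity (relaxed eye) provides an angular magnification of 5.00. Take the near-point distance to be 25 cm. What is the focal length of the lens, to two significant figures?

For the image at infinity, M = D/f.
f = D/M = 25/5.0 = 5.000 cm.

5.0 cm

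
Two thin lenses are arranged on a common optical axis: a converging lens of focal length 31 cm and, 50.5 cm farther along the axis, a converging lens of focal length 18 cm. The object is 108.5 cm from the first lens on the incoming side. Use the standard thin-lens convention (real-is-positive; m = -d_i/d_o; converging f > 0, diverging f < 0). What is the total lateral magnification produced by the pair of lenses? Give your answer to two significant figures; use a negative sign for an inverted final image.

Applying the thin-lens equation to the first lens, 1/31 = 1/108.5 + 1/d_i1, which gives d_i1 = 43.400 cm.
Its lateral magnification is m_1 = -d_i1/d_o1 = -(43.400)/108.5 = -0.4000.
That image sits 7.100 cm in front of the second lens, so d_o2 = 7.100 cm.
Applying the thin-lens equation again with f_2 = 18 cm and d_o2 = 7.100 cm gives d_i2 = -11.725 cm.
m_2 = -(-11.725)/(7.100) = 1.6514.
Total m = m_1 x m_2 = (-0.4000)(1.6514) = -0.6606.

-0.66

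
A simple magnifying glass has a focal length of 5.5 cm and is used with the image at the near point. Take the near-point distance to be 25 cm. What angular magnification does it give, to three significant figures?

5.55

M = 1 + D/f = 1 + 25/5.5 = 5.545.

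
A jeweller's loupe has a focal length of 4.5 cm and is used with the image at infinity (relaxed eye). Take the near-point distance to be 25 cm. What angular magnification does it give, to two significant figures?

M = D/f = 25/4.5 = 5.556.

5.6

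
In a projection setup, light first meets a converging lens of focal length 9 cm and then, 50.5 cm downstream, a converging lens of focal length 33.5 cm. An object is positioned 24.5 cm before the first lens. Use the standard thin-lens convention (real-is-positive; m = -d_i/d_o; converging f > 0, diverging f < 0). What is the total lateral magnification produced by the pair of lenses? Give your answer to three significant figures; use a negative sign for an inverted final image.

First lens: d_i1 = 1/(1/9 - 1/24.5) = 14.226 cm.
m_1 = -(14.226)/24.5 = -0.5806.
The intermediate image is 14.226 cm to the right of lens 1, so d_o2 = L - d_i1 = 50.5 - 14.226 = 36.274 cm.
Second lens: d_i2 = 1/(1/33.5 - 1/(36.274)) = 438.032 cm.
m_2 = -(438.032)/(36.274) = -12.0756.
The system's lateral magnification is m_1 m_2 = (-0.5806)(-12.0756) = 7.0116.

7.01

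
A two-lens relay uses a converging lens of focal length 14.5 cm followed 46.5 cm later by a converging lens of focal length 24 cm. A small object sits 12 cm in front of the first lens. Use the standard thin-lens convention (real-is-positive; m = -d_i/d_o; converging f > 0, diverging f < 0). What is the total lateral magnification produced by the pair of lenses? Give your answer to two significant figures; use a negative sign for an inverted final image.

-1.5

First lens: d_i1 = 1/(1/14.5 - 1/12) = -69.600 cm.
m_1 = -(-69.600)/12 = 5.8000.
The intermediate image is virtual, 69.600 cm to the left of lens 1, so d_o2 = L - d_i1 = 46.5 - (-69.600) = 116.100 cm.
Second lens: d_i2 = 1/(1/24 - 1/(116.100)) = 30.254 cm.
m_2 = -(30.254)/(116.100) = -0.2606.
Overall magnification: m = m_1 m_2 = -1.5114.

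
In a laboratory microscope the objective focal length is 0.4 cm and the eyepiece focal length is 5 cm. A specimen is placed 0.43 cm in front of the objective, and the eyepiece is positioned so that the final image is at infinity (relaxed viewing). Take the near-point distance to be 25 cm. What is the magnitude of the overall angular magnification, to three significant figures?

66.7

Objective: 1/d_i = 1/f_obj - 1/d_o = 1/0.4 - 1/0.43 = 0.17442 cm^-1, so d_i = 5.733 cm.
m_obj = -d_i/d_o = -5.733/0.43 = -13.333.
Eyepiece angular magnification (image at infinity): M_eye = D/f_e = 25/5 = 5.000.
Overall M = m_obj x M_eye = (-13.333)(5.000) = -66.67.
|M| = 66.67.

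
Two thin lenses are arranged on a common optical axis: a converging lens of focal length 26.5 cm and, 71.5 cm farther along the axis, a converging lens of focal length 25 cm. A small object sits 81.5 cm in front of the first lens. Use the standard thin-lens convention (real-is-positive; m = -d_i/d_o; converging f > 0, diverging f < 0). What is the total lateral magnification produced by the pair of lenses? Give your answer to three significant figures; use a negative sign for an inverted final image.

Applying the thin-lens equation to the first lens, 1/26.5 = 1/81.5 + 1/d_i1, which gives d_i1 = 39.268 cm.
Its lateral magnification is m_1 = -d_i1/d_o1 = -(39.268)/81.5 = -0.4818.
That image sits 32.232 cm in front of the second lens, so d_o2 = 32.232 cm.
Applying the thin-lens equation again with f_2 = 25 cm and d_o2 = 32.232 cm gives d_i2 = 111.424 cm.
m_2 = -(111.424)/(32.232) = -3.4569.
The system's lateral magnification is m_1 m_2 = (-0.4818)(-3.4569) = 1.6656.

1.67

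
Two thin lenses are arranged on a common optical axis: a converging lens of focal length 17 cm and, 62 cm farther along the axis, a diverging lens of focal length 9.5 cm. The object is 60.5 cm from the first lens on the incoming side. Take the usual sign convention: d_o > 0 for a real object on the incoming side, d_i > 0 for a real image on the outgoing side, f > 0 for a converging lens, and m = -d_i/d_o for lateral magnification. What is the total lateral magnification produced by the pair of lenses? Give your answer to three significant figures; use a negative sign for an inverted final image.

Applying the thin-lens equation to the first lens, 1/17 = 1/60.5 + 1/d_i1, which gives d_i1 = 23.644 cm.
Its lateral magnification is m_1 = -d_i1/d_o1 = -(23.644)/60.5 = -0.3908.
The intermediate image is 23.644 cm to the right of lens 1, so d_o2 = L - d_i1 = 62 - 23.644 = 38.356 cm.
Applying the thin-lens equation again with f_2 = -9.5 cm and d_o2 = 38.356 cm gives d_i2 = -7.614 cm.
m_2 = -(-7.614)/(38.356) = 0.1985.
The system's lateral magnification is m_1 m_2 = (-0.3908)(0.1985) = -0.0776.

-0.0776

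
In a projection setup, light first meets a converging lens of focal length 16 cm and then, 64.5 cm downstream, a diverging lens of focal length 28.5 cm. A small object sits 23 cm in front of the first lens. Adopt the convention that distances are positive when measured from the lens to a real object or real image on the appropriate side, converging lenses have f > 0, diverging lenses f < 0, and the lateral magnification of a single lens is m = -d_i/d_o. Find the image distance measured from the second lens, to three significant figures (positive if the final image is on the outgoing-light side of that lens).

First lens: d_i1 = 1/(1/16 - 1/23) = 52.571 cm.
Object distance for lens 2: d_o2 = 64.5 - 52.571 = 11.929 cm.
Second lens: d_i2 = 1/(1/(-28.5) - 1/(11.929)) = -8.409 cm.

-8.41 cm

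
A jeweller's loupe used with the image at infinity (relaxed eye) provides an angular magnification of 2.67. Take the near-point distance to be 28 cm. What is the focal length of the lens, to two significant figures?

For the image at infinity, M = D/f.
f = D/M = 28/2.67 = 10.487 cm.

10 cm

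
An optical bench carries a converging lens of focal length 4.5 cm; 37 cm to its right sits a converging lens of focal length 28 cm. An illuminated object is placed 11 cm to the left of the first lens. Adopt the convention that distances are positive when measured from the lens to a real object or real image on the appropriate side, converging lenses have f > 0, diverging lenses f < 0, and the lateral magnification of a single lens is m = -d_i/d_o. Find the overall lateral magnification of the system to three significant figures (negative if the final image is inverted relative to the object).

Lens 1: 1/d_i1 = 1/f_1 - 1/d_o1 = 1/4.5 - 1/11 = 0.13131 cm^-1, so d_i1 = 7.615 cm.
m_1 = -(7.615)/11 = -0.6923.
Object distance for lens 2: d_o2 = 37 - 7.615 = 29.385 cm.
Lens 2: 1/d_i2 = 1/f_2 - 1/d_o2 = 1/28 - 1/(29.385) = 0.00168 cm^-1, so d_i2 = 594.222 cm.
m_2 = -(594.222)/(29.385) = -20.2222.
Total m = m_1 x m_2 = (-0.6923)(-20.2222) = 14.0000.

14.0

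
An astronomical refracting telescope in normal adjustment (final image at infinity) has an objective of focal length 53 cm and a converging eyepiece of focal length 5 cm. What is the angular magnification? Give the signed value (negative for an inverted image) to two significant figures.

-11

M = -f_obj/f_eye = -53/(5) = -10.600.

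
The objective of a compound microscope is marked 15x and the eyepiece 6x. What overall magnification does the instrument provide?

90

The overall magnification of a compound microscope is the product of the objective and eyepiece magnifications:
M = M_obj x M_eye = 15 x 6 = 90.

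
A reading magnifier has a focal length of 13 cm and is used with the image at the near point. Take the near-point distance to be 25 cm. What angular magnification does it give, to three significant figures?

M = 1 + D/f = 1 + 25/13 = 2.923.

2.92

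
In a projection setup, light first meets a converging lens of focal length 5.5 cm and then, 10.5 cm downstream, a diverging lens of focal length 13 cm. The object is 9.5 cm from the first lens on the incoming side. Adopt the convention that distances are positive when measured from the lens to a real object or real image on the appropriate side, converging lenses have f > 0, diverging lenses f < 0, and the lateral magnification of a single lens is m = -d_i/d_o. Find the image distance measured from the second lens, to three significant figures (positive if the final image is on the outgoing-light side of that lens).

Lens 1: 1/d_i1 = 1/f_1 - 1/d_o1 = 1/5.5 - 1/9.5 = 0.07656 cm^-1, so d_i1 = 13.062 cm.
Since 13.062 cm > 10.5 cm, the first image lies past the second lens and serves as a virtual object: d_o2 = L - d_i1 = -2.562 cm.
Lens 2: 1/d_i2 = 1/f_2 - 1/d_o2 = 1/(-13) - 1/(-2.562) = 0.31332 cm^-1, so d_i2 = 3.192 cm.

3.19 cm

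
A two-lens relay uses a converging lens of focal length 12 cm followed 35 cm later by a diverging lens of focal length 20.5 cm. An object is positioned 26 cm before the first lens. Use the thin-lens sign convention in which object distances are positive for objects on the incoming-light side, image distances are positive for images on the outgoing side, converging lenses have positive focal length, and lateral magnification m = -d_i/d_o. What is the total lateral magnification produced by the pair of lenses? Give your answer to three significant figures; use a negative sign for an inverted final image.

-0.529

Lens 1: 1/d_i1 = 1/f_1 - 1/d_o1 = 1/12 - 1/26 = 0.04487 cm^-1, so d_i1 = 22.286 cm.
m_1 = -(22.286)/26 = -0.8571.
That image sits 12.714 cm in front of the second lens, so d_o2 = 12.714 cm.
Lens 2: 1/d_i2 = 1/f_2 - 1/d_o2 = 1/(-20.5) - 1/(12.714) = -0.12743 cm^-1, so d_i2 = -7.847 cm.
m_2 = -(-7.847)/(12.714) = 0.6172.
Total m = m_1 x m_2 = (-0.8571)(0.6172) = -0.5290.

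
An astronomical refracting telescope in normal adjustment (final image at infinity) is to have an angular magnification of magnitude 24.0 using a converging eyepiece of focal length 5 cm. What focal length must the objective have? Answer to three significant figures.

120 cm

|M| = f_obj/|f_eye|, so f_obj = |M| x |f_eye| = 24.0 x 5 = 120.000 cm.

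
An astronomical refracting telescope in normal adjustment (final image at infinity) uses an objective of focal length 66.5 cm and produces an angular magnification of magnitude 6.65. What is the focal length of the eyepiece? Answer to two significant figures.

10 cm

|M| = f_obj/f_eye, so f_eye = f_obj/|M| = 66.5/6.65 = 10.000 cm.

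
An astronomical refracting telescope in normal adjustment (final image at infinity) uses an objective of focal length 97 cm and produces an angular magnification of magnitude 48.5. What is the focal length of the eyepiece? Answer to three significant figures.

2.00 cm

|M| = f_obj/f_eye, so f_eye = f_obj/|M| = 97/48.5 = 2.000 cm.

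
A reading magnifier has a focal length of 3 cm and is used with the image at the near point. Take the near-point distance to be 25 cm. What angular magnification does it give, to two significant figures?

M = 1 + D/f = 1 + 25/3 = 9.333.

9.3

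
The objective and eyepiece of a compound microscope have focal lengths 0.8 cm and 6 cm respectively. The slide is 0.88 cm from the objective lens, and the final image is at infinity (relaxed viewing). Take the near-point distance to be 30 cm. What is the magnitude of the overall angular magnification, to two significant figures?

Objective: 1/d_i = 1/f_obj - 1/d_o = 1/0.8 - 1/0.88 = 0.11364 cm^-1, so d_i = 8.800 cm.
m_obj = -d_i/d_o = -8.800/0.88 = -10.000.
Eyepiece angular magnification (image at infinity): M_eye = D/f_e = 30/6 = 5.000.
Overall M = m_obj x M_eye = (-10.000)(5.000) = -50.00.
|M| = 50.00.

50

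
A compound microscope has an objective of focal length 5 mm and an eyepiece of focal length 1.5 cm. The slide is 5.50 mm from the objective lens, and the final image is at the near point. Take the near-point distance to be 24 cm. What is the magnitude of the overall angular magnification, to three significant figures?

Convert to cm: f_obj = 5 mm = 0.5 cm; d_o = 5.50 mm = 0.55 cm.
Objective: 1/d_i = 1/f_obj - 1/d_o = 1/0.5 - 1/0.55 = 0.18182 cm^-1, so d_i = 5.500 cm.
m_obj = -d_i/d_o = -5.500/0.55 = -10.000.
Eyepiece angular magnification (image at near point): M_eye = 1 + D/f_e = 1 + 24/1.5 = 17.000.
Overall M = m_obj x M_eye = (-10.000)(17.000) = -170.00.
|M| = 170.00.

170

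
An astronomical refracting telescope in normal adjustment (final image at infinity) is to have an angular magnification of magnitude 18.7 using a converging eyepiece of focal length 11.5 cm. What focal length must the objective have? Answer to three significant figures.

215 cm

|M| = f_obj/|f_eye|, so f_obj = |M| x |f_eye| = 18.7 x 11.5 = 215.050 cm.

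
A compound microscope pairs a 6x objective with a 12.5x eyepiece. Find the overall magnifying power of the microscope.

75

The overall magnification of a compound microscope is the product of the objective and eyepiece magnifications:
M = M_obj x M_eye = 6 x 12.5 = 75.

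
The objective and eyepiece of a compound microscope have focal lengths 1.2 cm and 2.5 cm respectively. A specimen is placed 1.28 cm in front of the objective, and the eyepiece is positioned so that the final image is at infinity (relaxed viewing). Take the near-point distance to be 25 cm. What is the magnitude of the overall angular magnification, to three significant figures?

Objective: 1/d_i = 1/f_obj - 1/d_o = 1/1.2 - 1/1.28 = 0.05208 cm^-1, so d_i = 19.200 cm.
m_obj = -d_i/d_o = -19.200/1.28 = -15.000.
Eyepiece angular magnification (image at infinity): M_eye = D/f_e = 25/2.5 = 10.000.
Overall M = m_obj x M_eye = (-15.000)(10.000) = -150.00.
|M| = 150.00.

150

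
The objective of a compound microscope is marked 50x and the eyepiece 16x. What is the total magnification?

800

The overall magnification of a compound microscope is the product of the objective and eyepiece magnifications:
M = M_obj x M_eye = 50 x 16 = 800.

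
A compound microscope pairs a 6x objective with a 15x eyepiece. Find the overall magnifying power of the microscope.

The overall magnification of a compound microscope is the product of the objective and eyepiece magnifications:
M = M_obj x M_eye = 6 x 15 = 90.

90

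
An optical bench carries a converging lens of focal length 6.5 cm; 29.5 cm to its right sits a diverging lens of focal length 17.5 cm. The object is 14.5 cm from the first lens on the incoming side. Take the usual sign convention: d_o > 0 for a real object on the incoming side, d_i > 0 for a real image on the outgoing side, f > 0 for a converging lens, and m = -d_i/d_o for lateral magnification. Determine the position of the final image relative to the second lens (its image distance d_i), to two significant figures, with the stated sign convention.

-8.8 cm

Applying the thin-lens equation to the first lens, 1/6.5 = 1/14.5 + 1/d_i1, which gives d_i1 = 11.781 cm.
That image sits 17.719 cm in front of the second lens, so d_o2 = 17.719 cm.
Applying the thin-lens equation again with f_2 = -17.5 cm and d_o2 = 17.719 cm gives d_i2 = -8.804 cm.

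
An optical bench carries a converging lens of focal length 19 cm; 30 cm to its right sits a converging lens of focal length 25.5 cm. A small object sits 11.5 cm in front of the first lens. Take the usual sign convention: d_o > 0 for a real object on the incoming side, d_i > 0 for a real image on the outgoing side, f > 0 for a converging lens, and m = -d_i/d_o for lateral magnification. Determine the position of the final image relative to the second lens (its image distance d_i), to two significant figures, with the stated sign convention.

First lens: d_i1 = 1/(1/19 - 1/11.5) = -29.133 cm.
The intermediate image is virtual, 29.133 cm to the left of lens 1, so d_o2 = L - d_i1 = 30 - (-29.133) = 59.133 cm.
Second lens: d_i2 = 1/(1/25.5 - 1/(59.133)) = 44.833 cm.

45 cm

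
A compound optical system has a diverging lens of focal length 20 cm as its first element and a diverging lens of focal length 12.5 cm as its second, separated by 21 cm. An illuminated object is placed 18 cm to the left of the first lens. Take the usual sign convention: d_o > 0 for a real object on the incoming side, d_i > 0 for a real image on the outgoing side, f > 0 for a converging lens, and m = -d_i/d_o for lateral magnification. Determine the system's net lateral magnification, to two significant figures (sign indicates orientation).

0.15

Applying the thin-lens equation to the first lens, 1/(-20) = 1/18 + 1/d_i1, which gives d_i1 = -9.474 cm.
Its lateral magnification is m_1 = -d_i1/d_o1 = -(-9.474)/18 = 0.5263.
The intermediate image is virtual, 9.474 cm to the left of lens 1, so d_o2 = L - d_i1 = 21 - (-9.474) = 30.474 cm.
Applying the thin-lens equation again with f_2 = -12.5 cm and d_o2 = 30.474 cm gives d_i2 = -8.864 cm.
m_2 = -(-8.864)/(30.474) = 0.2909.
Overall magnification: m = m_1 m_2 = 0.1531.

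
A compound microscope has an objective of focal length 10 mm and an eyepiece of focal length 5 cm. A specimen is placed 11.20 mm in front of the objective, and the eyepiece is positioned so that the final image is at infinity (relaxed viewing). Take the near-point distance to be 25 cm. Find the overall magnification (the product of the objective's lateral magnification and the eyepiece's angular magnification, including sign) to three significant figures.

-41.7

Convert to cm: f_obj = 10 mm = 1 cm; d_o = 11.20 mm = 1.12 cm.
Objective: 1/d_i = 1/f_obj - 1/d_o = 1/1 - 1/1.12 = 0.10714 cm^-1, so d_i = 9.333 cm.
m_obj = -d_i/d_o = -9.333/1.12 = -8.333.
Eyepiece angular magnification (image at infinity): M_eye = D/f_e = 25/5 = 5.000.
Overall M = m_obj x M_eye = (-8.333)(5.000) = -41.67.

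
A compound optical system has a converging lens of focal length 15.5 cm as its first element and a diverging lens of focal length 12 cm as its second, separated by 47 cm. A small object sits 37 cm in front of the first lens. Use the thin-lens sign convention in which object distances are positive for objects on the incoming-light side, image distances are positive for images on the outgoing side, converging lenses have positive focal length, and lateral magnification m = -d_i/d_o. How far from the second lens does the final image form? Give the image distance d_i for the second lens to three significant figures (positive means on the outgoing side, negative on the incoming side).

First lens: d_i1 = 1/(1/15.5 - 1/37) = 26.674 cm.
The intermediate image is 26.674 cm to the right of lens 1, so d_o2 = L - d_i1 = 47 - 26.674 = 20.326 cm.
Second lens: d_i2 = 1/(1/(-12) - 1/(20.326)) = -7.545 cm.

-7.55 cm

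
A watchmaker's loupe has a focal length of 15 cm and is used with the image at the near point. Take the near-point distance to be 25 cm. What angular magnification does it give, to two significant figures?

M = 1 + D/f = 1 + 25/15 = 2.667.

2.7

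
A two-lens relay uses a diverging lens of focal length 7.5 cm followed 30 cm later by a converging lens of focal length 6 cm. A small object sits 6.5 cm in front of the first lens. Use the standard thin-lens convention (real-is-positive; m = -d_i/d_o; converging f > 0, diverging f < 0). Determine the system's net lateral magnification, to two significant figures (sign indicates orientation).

Lens 1: 1/d_i1 = 1/f_1 - 1/d_o1 = 1/(-7.5) - 1/6.5 = -0.28718 cm^-1, so d_i1 = -3.482 cm.
m_1 = -(-3.482)/6.5 = 0.5357.
The intermediate image is virtual, 3.482 cm to the left of lens 1, so d_o2 = L - d_i1 = 30 - (-3.482) = 33.482 cm.
Lens 2: 1/d_i2 = 1/f_2 - 1/d_o2 = 1/6 - 1/(33.482) = 0.13680 cm^-1, so d_i2 = 7.310 cm.
m_2 = -(7.310)/(33.482) = -0.2183.
Total m = m_1 x m_2 = (0.5357)(-0.2183) = -0.1170.

-0.12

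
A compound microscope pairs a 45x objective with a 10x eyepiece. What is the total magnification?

The overall magnification of a compound microscope is the product of the objective and eyepiece magnifications:
M = M_obj x M_eye = 45 x 10 = 450.

450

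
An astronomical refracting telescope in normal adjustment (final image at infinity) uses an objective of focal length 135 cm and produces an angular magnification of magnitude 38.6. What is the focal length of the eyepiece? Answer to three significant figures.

3.50 cm

|M| = f_obj/f_eye, so f_eye = f_obj/|M| = 135/38.6 = 3.497 cm.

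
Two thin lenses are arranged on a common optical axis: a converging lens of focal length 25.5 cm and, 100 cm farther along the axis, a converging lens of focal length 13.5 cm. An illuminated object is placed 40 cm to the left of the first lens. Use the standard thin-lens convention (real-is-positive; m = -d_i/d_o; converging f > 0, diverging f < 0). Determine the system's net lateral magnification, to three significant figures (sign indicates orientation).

Applying the thin-lens equation to the first lens, 1/25.5 = 1/40 + 1/d_i1, which gives d_i1 = 70.345 cm.
Its lateral magnification is m_1 = -d_i1/d_o1 = -(70.345)/40 = -1.7586.
The intermediate image is 70.345 cm to the right of lens 1, so d_o2 = L - d_i1 = 100 - 70.345 = 29.655 cm.
Applying the thin-lens equation again with f_2 = 13.5 cm and d_o2 = 29.655 cm gives d_i2 = 24.781 cm.
m_2 = -(24.781)/(29.655) = -0.8356.
Overall magnification: m = m_1 m_2 = 1.4696.

1.47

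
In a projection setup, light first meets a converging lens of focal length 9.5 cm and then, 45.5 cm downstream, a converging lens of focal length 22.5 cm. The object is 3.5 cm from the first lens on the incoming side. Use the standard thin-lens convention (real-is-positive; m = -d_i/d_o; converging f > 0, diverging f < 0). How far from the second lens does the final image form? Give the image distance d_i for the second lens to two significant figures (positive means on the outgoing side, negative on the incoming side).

First lens: d_i1 = 1/(1/9.5 - 1/3.5) = -5.542 cm.
With d_i1 < 0 the first image is virtual and lies on the object side; the object distance for lens 2 is d_o2 = 45.5 - (-5.542) = 51.042 cm.
Second lens: d_i2 = 1/(1/22.5 - 1/(51.042)) = 40.237 cm.

40 cm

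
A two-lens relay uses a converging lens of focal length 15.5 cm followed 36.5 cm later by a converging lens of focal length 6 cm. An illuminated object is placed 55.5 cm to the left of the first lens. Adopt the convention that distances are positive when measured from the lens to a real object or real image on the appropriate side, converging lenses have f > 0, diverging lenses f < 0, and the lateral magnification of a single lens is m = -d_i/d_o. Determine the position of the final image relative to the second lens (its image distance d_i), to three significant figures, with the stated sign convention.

10.0 cm

First lens: d_i1 = 1/(1/15.5 - 1/55.5) = 21.506 cm.
Object distance for lens 2: d_o2 = 36.5 - 21.506 = 14.994 cm.
Second lens: d_i2 = 1/(1/6 - 1/(14.994)) = 10.003 cm.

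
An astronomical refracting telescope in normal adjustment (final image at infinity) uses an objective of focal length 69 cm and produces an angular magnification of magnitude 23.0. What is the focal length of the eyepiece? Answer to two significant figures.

|M| = f_obj/f_eye, so f_eye = f_obj/|M| = 69/23.0 = 3.000 cm.

3.0 cm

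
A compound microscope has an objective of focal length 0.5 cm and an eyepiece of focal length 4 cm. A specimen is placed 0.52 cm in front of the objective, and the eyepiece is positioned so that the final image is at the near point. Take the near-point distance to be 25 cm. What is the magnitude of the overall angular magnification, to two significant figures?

Objective: 1/d_i = 1/f_obj - 1/d_o = 1/0.5 - 1/0.52 = 0.07692 cm^-1, so d_i = 13.000 cm.
m_obj = -d_i/d_o = -13.000/0.52 = -25.000.
Eyepiece angular magnification (image at near point): M_eye = 1 + D/f_e = 1 + 25/4 = 7.250.
Overall M = m_obj x M_eye = (-25.000)(7.250) = -181.25.
|M| = 181.25.

180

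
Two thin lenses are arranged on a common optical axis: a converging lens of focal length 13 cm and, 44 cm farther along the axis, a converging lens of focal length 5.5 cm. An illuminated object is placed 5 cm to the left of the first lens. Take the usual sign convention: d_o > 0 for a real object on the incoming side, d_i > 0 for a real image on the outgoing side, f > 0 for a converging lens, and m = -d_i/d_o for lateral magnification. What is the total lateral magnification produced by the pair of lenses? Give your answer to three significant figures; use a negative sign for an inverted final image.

-0.192

Lens 1: 1/d_i1 = 1/f_1 - 1/d_o1 = 1/13 - 1/5 = -0.12308 cm^-1, so d_i1 = -8.125 cm.
m_1 = -(-8.125)/5 = 1.6250.
With d_i1 < 0 the first image is virtual and lies on the object side; the object distance for lens 2 is d_o2 = 44 - (-8.125) = 52.125 cm.
Lens 2: 1/d_i2 = 1/f_2 - 1/d_o2 = 1/5.5 - 1/(52.125) = 0.16263 cm^-1, so d_i2 = 6.149 cm.
m_2 = -(6.149)/(52.125) = -0.1180.
Total m = m_1 x m_2 = (1.6250)(-0.1180) = -0.1917.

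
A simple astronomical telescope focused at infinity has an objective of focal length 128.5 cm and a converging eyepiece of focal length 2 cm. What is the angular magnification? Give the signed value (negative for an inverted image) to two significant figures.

-64

M = -f_obj/f_eye = -128.5/(2) = -64.250.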